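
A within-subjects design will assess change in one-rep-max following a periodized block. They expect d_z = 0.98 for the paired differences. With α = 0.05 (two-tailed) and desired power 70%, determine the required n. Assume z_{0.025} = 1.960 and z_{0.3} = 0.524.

For a paired (one-sample on differences) test: n = ((z_{α/2} + z_β) / d)².
z_{α/2} + z_β = 1.960 + 0.524 = 2.484.
n = (2.484 / 0.98)² = 2.535² = 6.42.
Round up.

n = 7 pairs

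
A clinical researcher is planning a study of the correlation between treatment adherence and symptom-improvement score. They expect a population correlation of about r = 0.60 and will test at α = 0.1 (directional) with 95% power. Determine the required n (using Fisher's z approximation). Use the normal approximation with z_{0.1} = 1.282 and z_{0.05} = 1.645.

n = 21

Fisher's z: C = ½·ln((1+r)/(1−r)) = ½·ln(4.0000) = 0.6931.
n = ((z_{α} + z_β)/C)² + 3.
(1.282 + 1.645) / 0.6931 = 2.927 / 0.6931 = 4.223.
n = 4.223² + 3 = 17.83 + 3 = 20.8.
Round up.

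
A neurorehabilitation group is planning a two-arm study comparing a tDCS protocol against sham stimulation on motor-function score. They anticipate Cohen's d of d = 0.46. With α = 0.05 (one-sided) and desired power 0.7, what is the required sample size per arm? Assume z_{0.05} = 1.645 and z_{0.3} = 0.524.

n = 45 per group

For two independent groups with equal n: n = 2·((z_{α} + z_β) / d)².
z_{α} + z_β = 1.645 + 0.524 = 2.169.
n = 2 × (2.169 / 0.46)² = 2 × 4.715² = 2 × 22.23 = 44.5.
Round up to the next whole participant.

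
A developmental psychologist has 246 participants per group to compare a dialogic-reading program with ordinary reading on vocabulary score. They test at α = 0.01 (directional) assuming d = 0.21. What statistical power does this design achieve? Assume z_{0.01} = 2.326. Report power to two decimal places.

power ≈ 0.50

For two equal groups, power = Φ(d·√(n/2) − z_{α}).
d·√(n/2) = 0.21 × √(246/2) = 0.21 × 11.091 = 2.329.
z_β = 2.329 − 2.326 = 0.003.
Power = Φ(0.003) = 0.501.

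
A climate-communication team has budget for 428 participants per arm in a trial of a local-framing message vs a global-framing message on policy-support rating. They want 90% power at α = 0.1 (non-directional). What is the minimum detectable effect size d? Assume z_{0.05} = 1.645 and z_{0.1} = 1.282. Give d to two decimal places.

For two independent groups of n = 428 each: d_min = (z_{α/2} + z_β)·√(2/n).
z-sum = 1.645 + 1.282 = 2.927.
d_min = 2.927 × √(2/428) = 2.927 × 0.0684 = 0.200.

d_min ≈ 0.20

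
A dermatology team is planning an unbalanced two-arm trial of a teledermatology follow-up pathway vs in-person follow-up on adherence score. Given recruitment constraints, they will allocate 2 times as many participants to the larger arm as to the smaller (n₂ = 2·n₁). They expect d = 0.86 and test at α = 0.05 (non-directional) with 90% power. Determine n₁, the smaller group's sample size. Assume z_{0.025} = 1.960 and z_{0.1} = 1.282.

With allocation ratio k = n₂/n₁ = 2, Var(x̄₁−x̄₂) = σ²(1/n₁ + 1/(k·n₁)) = σ²·(k+1)/(k·n₁).
So n₁ = (1 + 1/k)·((z_{α/2} + z_β)/d)² = 1.500 × (3.242/0.86)².
n₁ = 1.500 × 14.21 = 21.3.
Round up: n₁ = 22, giving n₂ = 2 × 22 = 44.

n₁ = 22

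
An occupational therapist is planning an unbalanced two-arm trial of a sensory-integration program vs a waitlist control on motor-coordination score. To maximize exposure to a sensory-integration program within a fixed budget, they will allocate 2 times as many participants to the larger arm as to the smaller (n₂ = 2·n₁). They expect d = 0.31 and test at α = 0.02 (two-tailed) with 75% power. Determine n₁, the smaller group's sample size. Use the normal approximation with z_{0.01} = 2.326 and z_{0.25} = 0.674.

n₁ = 141

With allocation ratio k = n₂/n₁ = 2, Var(x̄₁−x̄₂) = σ²(1/n₁ + 1/(k·n₁)) = σ²·(k+1)/(k·n₁).
So n₁ = (1 + 1/k)·((z_{α/2} + z_β)/d)² = 1.500 × (3.000/0.31)².
n₁ = 1.500 × 93.65 = 140.5.
Round up: n₁ = 141, giving n₂ = 2 × 141 = 282.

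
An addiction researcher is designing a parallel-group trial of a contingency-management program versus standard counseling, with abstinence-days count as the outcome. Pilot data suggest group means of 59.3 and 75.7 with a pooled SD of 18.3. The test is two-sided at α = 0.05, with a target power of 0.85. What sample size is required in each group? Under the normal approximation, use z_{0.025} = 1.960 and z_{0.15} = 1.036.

n = 23 per group

Cohen's d = |M₁ − M₂| / SD_pooled = |59.3 − 75.7| / 18.3 = 16.4 / 18.3 = 0.896.
For two independent groups with equal n: n = 2·((z_{α/2} + z_β) / d)².
z_{α/2} + z_β = 1.960 + 1.036 = 2.996.
n = 2 × (2.996 / 0.896)² = 2 × 3.344² = 2 × 11.18 = 22.4.
Round up to the next whole participant.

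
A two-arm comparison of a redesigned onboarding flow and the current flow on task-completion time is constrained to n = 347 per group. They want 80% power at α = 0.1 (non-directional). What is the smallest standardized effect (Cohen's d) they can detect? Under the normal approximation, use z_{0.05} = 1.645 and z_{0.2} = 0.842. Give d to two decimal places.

d_min ≈ 0.19

For two independent groups of n = 347 each: d_min = (z_{α/2} + z_β)·√(2/n).
z-sum = 1.645 + 0.842 = 2.487.
d_min = 2.487 × √(2/347) = 2.487 × 0.0759 = 0.189.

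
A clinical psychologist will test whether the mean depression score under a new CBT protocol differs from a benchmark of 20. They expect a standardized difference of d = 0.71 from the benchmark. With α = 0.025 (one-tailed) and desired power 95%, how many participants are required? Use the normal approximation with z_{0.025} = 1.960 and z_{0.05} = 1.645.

n = 26

For a one-sample test: n = ((z_{α} + z_β) / d)².
z_{α} + z_β = 1.960 + 1.645 = 3.605.
n = (3.605 / 0.71)² = 5.077² = 25.78.
Round up.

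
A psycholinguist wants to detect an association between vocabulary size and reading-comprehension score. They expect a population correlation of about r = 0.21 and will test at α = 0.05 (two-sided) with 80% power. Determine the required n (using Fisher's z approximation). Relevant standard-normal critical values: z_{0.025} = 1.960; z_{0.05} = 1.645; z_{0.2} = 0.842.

Fisher's z: C = ½·ln((1+r)/(1−r)) = ½·ln(1.5316) = 0.2132.
n = ((z_{α/2} + z_β)/C)² + 3.
(1.960 + 0.842) / 0.2132 = 2.802 / 0.2132 = 13.143.
n = 13.143² + 3 = 172.73 + 3 = 175.7.
Round up.

n = 176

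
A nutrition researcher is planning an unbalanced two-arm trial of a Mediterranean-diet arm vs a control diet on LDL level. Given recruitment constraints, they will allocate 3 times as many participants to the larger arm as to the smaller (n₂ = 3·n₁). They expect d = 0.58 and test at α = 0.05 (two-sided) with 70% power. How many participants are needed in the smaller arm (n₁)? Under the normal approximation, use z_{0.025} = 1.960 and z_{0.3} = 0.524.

With allocation ratio k = n₂/n₁ = 3, Var(x̄₁−x̄₂) = σ²(1/n₁ + 1/(k·n₁)) = σ²·(k+1)/(k·n₁).
So n₁ = (1 + 1/k)·((z_{α/2} + z_β)/d)² = 1.333 × (2.484/0.58)².
n₁ = 1.333 × 18.34 = 24.5.
Round up: n₁ = 25, giving n₂ = 3 × 25 = 75.

n₁ = 25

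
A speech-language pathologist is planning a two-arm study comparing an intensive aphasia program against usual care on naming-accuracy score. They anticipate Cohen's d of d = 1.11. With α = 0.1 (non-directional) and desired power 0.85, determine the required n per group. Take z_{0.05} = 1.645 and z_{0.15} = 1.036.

For two independent groups with equal n: n = 2·((z_{α/2} + z_β) / d)².
z_{α/2} + z_β = 1.645 + 1.036 = 2.681.
n = 2 × (2.681 / 1.11)² = 2 × 2.415² = 2 × 5.83 = 11.7.
Round up to the next whole participant.

n = 12 per group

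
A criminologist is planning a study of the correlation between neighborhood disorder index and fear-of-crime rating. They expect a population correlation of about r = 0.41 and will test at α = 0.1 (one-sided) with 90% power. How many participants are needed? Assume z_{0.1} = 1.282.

Fisher's z: C = ½·ln((1+r)/(1−r)) = ½·ln(2.3898) = 0.4356.
n = ((z_{α} + z_β)/C)² + 3.
(1.282 + 1.282) / 0.4356 = 2.564 / 0.4356 = 5.886.
n = 5.886² + 3 = 34.65 + 3 = 37.6.
Round up.

n = 38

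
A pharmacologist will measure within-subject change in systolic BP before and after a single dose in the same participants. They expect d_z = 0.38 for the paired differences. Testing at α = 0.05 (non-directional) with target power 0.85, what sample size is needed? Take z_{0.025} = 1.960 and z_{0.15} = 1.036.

n = 63 pairs

For a paired (one-sample on differences) test: n = ((z_{α/2} + z_β) / d)².
z_{α/2} + z_β = 1.960 + 1.036 = 2.996.
n = (2.996 / 0.38)² = 7.884² = 62.16.
Round up.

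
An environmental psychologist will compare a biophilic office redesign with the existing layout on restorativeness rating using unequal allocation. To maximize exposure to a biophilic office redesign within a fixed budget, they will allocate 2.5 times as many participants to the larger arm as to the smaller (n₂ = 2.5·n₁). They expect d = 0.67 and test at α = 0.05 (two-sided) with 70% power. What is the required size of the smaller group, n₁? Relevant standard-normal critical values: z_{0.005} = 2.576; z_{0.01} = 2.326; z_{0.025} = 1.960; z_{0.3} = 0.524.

n₁ = 20

With allocation ratio k = n₂/n₁ = 2.5, Var(x̄₁−x̄₂) = σ²(1/n₁ + 1/(k·n₁)) = σ²·(k+1)/(k·n₁).
So n₁ = (1 + 1/k)·((z_{α/2} + z_β)/d)² = 1.400 × (2.484/0.67)².
n₁ = 1.400 × 13.75 = 19.2.
Round up: n₁ = 20, giving n₂ = 2.5 × 20 = 50.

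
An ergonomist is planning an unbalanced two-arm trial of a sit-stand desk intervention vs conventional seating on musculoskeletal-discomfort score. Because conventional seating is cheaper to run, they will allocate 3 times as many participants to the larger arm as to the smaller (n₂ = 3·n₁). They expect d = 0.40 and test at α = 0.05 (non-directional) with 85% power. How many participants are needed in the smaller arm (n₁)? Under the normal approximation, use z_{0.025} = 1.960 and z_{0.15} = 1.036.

With allocation ratio k = n₂/n₁ = 3, Var(x̄₁−x̄₂) = σ²(1/n₁ + 1/(k·n₁)) = σ²·(k+1)/(k·n₁).
So n₁ = (1 + 1/k)·((z_{α/2} + z_β)/d)² = 1.333 × (2.996/0.40)².
n₁ = 1.333 × 56.10 = 74.8.
Round up: n₁ = 75, giving n₂ = 3 × 75 = 225.

n₁ = 75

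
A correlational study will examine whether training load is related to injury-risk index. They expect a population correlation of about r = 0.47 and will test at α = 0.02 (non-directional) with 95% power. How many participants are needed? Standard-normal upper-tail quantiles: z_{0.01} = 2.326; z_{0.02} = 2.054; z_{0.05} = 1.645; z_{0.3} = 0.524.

Fisher's z: C = ½·ln((1+r)/(1−r)) = ½·ln(2.7736) = 0.5101.
n = ((z_{α/2} + z_β)/C)² + 3.
(2.326 + 1.645) / 0.5101 = 3.971 / 0.5101 = 7.785.
n = 7.785² + 3 = 60.60 + 3 = 63.6.
Round up.

n = 64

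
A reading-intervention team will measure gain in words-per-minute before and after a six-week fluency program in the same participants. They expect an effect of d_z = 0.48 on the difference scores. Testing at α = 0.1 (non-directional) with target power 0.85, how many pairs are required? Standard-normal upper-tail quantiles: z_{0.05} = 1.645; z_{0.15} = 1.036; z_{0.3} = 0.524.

For a paired (one-sample on differences) test: n = ((z_{α/2} + z_β) / d)².
z_{α/2} + z_β = 1.645 + 1.036 = 2.681.
n = (2.681 / 0.48)² = 5.585² = 31.20.
Round up.

n = 32 pairs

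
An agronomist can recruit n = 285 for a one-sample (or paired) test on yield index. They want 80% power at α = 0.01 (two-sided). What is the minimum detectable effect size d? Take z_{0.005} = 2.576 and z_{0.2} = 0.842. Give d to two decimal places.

For a single sample (or paired design) of n = 285: d_min = (z_{α/2} + z_β)/√n.
z-sum = 2.576 + 0.842 = 3.418.
d_min = 3.418 / √285 = 3.418 / 16.882 = 0.202.

d_min ≈ 0.20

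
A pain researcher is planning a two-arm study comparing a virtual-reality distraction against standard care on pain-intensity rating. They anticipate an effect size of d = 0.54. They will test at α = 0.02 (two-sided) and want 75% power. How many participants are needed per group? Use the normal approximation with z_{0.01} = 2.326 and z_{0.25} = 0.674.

n = 62 per group

For two independent groups with equal n: n = 2·((z_{α/2} + z_β) / d)².
z_{α/2} + z_β = 2.326 + 0.674 = 3.000.
n = 2 × (3.000 / 0.54)² = 2 × 5.556² = 2 × 30.86 = 61.7.
Round up to the next whole participant.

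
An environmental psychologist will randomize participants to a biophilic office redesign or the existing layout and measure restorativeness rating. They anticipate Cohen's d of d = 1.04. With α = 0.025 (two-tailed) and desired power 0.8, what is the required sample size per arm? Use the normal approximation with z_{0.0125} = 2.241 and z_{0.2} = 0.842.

n = 18 per group

For two independent groups with equal n: n = 2·((z_{α/2} + z_β) / d)².
z_{α/2} + z_β = 2.241 + 0.842 = 3.083.
n = 2 × (3.083 / 1.04)² = 2 × 2.964² = 2 × 8.79 = 17.6.
Round up to the next whole participant.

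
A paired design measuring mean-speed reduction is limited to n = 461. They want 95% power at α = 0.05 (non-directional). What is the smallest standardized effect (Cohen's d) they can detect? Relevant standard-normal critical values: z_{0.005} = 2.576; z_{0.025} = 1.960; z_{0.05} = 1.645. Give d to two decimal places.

d_min ≈ 0.17

For a single sample (or paired design) of n = 461: d_min = (z_{α/2} + z_β)/√n.
z-sum = 1.960 + 1.645 = 3.605.
d_min = 3.605 / √461 = 3.605 / 21.471 = 0.168.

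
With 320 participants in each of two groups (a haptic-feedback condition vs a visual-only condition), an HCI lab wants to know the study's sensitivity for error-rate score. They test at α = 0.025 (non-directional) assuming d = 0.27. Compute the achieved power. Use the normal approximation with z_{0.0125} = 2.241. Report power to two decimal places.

power ≈ 0.88

For two equal groups, power = Φ(d·√(n/2) − z_{α/2}).
d·√(n/2) = 0.27 × √(320/2) = 0.27 × 12.649 = 3.415.
z_β = 3.415 − 2.241 = 1.174.
Power = Φ(1.174) = 0.880.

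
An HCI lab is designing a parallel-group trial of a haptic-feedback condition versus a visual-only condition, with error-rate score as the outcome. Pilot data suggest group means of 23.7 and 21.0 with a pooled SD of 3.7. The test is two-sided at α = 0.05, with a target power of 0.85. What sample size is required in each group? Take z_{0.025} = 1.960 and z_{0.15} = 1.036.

Cohen's d = |M₁ − M₂| / SD_pooled = |23.7 − 21.0| / 3.7 = 2.7 / 3.7 = 0.730.
For two independent groups with equal n: n = 2·((z_{α/2} + z_β) / d)².
z_{α/2} + z_β = 1.960 + 1.036 = 2.996.
n = 2 × (2.996 / 0.730)² = 2 × 4.104² = 2 × 16.84 = 33.7.
Round up to the next whole participant.

n = 34 per group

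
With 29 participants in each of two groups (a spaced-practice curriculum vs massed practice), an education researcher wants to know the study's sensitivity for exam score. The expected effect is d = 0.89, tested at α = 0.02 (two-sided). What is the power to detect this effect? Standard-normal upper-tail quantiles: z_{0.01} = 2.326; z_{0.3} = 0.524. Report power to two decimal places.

power ≈ 0.86

For two equal groups, power = Φ(d·√(n/2) − z_{α/2}).
d·√(n/2) = 0.89 × √(29/2) = 0.89 × 3.808 = 3.389.
z_β = 3.389 − 2.326 = 1.063.
Power = Φ(1.063) = 0.856.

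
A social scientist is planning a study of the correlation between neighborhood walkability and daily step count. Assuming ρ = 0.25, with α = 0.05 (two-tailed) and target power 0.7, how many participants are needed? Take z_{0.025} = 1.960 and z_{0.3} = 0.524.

Fisher's z: C = ½·ln((1+r)/(1−r)) = ½·ln(1.6667) = 0.2554.
n = ((z_{α/2} + z_β)/C)² + 3.
(1.960 + 0.524) / 0.2554 = 2.484 / 0.2554 = 9.726.
n = 9.726² + 3 = 94.59 + 3 = 97.6.
Round up.

n = 98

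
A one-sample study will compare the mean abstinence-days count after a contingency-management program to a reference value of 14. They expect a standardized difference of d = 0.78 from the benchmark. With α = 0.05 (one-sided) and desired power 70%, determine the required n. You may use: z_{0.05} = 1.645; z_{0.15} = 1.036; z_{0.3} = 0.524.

For a one-sample test: n = ((z_{α} + z_β) / d)².
z_{α} + z_β = 1.645 + 0.524 = 2.169.
n = (2.169 / 0.78)² = 2.781² = 7.73.
Round up.

n = 8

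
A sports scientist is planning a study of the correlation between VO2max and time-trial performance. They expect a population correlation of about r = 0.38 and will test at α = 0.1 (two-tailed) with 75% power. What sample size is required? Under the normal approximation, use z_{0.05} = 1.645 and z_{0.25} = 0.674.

Fisher's z: C = ½·ln((1+r)/(1−r)) = ½·ln(2.2258) = 0.4001.
n = ((z_{α/2} + z_β)/C)² + 3.
(1.645 + 0.674) / 0.4001 = 2.319 / 0.4001 = 5.796.
n = 5.796² + 3 = 33.59 + 3 = 36.6.
Round up.

n = 37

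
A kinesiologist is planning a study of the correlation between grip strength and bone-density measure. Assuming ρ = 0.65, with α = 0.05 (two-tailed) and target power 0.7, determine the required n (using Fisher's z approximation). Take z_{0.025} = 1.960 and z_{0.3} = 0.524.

Fisher's z: C = ½·ln((1+r)/(1−r)) = ½·ln(4.7143) = 0.7753.
n = ((z_{α/2} + z_β)/C)² + 3.
(1.960 + 0.524) / 0.7753 = 2.484 / 0.7753 = 3.204.
n = 3.204² + 3 = 10.27 + 3 = 13.3.
Round up.

n = 14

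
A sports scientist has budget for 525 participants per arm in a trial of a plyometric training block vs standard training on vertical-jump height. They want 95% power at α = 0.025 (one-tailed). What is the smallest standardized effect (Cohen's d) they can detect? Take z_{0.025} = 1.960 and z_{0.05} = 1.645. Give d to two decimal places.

d_min ≈ 0.22

For two independent groups of n = 525 each: d_min = (z_{α} + z_β)·√(2/n).
z-sum = 1.960 + 1.645 = 3.605.
d_min = 3.605 × √(2/525) = 3.605 × 0.0617 = 0.223.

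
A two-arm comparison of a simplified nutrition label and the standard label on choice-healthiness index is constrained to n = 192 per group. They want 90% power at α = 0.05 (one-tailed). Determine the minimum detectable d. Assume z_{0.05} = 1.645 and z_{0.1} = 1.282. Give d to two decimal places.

For two independent groups of n = 192 each: d_min = (z_{α} + z_β)·√(2/n).
z-sum = 1.645 + 1.282 = 2.927.
d_min = 2.927 × √(2/192) = 2.927 × 0.1021 = 0.299.

d_min ≈ 0.30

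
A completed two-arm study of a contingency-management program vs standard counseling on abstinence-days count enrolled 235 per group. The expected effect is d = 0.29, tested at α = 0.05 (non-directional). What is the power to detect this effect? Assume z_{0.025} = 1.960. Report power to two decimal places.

For two equal groups, power = Φ(d·√(n/2) − z_{α/2}).
d·√(n/2) = 0.29 × √(235/2) = 0.29 × 10.840 = 3.144.
z_β = 3.144 − 1.960 = 1.184.
Power = Φ(1.184) = 0.882.

power ≈ 0.88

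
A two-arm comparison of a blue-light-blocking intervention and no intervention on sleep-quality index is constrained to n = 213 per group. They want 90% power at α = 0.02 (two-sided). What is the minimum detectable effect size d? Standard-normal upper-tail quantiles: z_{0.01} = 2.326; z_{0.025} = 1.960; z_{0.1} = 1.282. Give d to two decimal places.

For two independent groups of n = 213 each: d_min = (z_{α/2} + z_β)·√(2/n).
z-sum = 2.326 + 1.282 = 3.608.
d_min = 3.608 × √(2/213) = 3.608 × 0.0969 = 0.350.

d_min ≈ 0.35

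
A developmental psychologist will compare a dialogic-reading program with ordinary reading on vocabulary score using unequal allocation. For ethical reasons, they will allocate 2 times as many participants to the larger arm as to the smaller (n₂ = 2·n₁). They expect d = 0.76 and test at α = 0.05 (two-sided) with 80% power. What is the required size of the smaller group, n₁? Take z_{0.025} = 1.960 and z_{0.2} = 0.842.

With allocation ratio k = n₂/n₁ = 2, Var(x̄₁−x̄₂) = σ²(1/n₁ + 1/(k·n₁)) = σ²·(k+1)/(k·n₁).
So n₁ = (1 + 1/k)·((z_{α/2} + z_β)/d)² = 1.500 × (2.802/0.76)².
n₁ = 1.500 × 13.59 = 20.4.
Round up: n₁ = 21, giving n₂ = 2 × 21 = 42.

n₁ = 21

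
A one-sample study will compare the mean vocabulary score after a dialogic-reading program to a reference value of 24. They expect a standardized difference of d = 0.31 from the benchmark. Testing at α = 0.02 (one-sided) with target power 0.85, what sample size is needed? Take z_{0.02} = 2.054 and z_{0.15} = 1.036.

For a one-sample test: n = ((z_{α} + z_β) / d)².
z_{α} + z_β = 2.054 + 1.036 = 3.090.
n = (3.090 / 0.31)² = 9.968² = 99.36.
Round up.

n = 100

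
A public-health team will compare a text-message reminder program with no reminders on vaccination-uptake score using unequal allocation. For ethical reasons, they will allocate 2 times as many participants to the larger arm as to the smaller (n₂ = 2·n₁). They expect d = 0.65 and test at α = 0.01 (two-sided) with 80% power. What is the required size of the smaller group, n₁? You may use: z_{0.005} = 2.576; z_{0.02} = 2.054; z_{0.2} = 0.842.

n₁ = 42

With allocation ratio k = n₂/n₁ = 2, Var(x̄₁−x̄₂) = σ²(1/n₁ + 1/(k·n₁)) = σ²·(k+1)/(k·n₁).
So n₁ = (1 + 1/k)·((z_{α/2} + z_β)/d)² = 1.500 × (3.418/0.65)².
n₁ = 1.500 × 27.65 = 41.5.
Round up: n₁ = 42, giving n₂ = 2 × 42 = 84.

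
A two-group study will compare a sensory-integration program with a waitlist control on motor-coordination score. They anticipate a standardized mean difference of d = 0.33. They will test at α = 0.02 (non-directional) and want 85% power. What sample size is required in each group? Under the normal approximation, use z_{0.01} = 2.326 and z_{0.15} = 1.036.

For two independent groups with equal n: n = 2·((z_{α/2} + z_β) / d)².
z_{α/2} + z_β = 2.326 + 1.036 = 3.362.
n = 2 × (3.362 / 0.33)² = 2 × 10.188² = 2 × 103.79 = 207.6.
Round up to the next whole participant.

n = 208 per group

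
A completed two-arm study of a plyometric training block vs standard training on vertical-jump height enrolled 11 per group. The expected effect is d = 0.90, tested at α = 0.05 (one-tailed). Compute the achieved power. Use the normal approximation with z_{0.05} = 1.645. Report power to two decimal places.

power ≈ 0.68

For two equal groups, power = Φ(d·√(n/2) − z_{α}).
d·√(n/2) = 0.90 × √(11/2) = 0.90 × 2.345 = 2.111.
z_β = 2.111 − 1.645 = 0.466.
Power = Φ(0.466) = 0.679.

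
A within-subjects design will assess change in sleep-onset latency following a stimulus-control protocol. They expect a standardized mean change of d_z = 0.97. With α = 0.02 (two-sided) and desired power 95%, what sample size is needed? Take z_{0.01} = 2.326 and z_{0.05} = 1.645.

n = 17 pairs

For a paired (one-sample on differences) test: n = ((z_{α/2} + z_β) / d)².
z_{α/2} + z_β = 2.326 + 1.645 = 3.971.
n = (3.971 / 0.97)² = 4.094² = 16.76.
Round up.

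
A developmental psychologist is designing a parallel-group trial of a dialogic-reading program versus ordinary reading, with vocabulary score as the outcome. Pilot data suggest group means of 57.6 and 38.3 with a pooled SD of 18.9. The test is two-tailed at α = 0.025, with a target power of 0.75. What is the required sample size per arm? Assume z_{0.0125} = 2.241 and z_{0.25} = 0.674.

n = 17 per group

Cohen's d = |M₁ − M₂| / SD_pooled = |57.6 − 38.3| / 18.9 = 19.3 / 18.9 = 1.021.
For two independent groups with equal n: n = 2·((z_{α/2} + z_β) / d)².
z_{α/2} + z_β = 2.241 + 0.674 = 2.915.
n = 2 × (2.915 / 1.021)² = 2 × 2.855² = 2 × 8.15 = 16.3.
Round up to the next whole participant.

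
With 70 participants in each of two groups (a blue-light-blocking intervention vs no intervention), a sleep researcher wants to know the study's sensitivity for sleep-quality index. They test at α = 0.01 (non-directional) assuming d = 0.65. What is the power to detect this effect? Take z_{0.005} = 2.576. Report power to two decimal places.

For two equal groups, power = Φ(d·√(n/2) − z_{α/2}).
d·√(n/2) = 0.65 × √(70/2) = 0.65 × 5.916 = 3.845.
z_β = 3.845 − 2.576 = 1.269.
Power = Φ(1.269) = 0.898.

power ≈ 0.90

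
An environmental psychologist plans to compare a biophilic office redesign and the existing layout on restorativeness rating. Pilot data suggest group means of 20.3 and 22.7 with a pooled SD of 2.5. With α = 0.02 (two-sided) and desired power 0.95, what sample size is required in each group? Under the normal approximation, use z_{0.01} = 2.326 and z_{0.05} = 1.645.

Cohen's d = |M₁ − M₂| / SD_pooled = |20.3 − 22.7| / 2.5 = 2.4 / 2.5 = 0.960.
For two independent groups with equal n: n = 2·((z_{α/2} + z_β) / d)².
z_{α/2} + z_β = 2.326 + 1.645 = 3.971.
n = 2 × (3.971 / 0.960)² = 2 × 4.136² = 2 × 17.11 = 34.2.
Round up to the next whole participant.

n = 35 per group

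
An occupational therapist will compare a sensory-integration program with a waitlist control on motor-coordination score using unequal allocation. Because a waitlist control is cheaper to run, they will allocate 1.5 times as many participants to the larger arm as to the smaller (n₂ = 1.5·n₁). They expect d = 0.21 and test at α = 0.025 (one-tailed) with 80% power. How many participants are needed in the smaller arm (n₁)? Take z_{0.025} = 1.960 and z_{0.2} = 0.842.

n₁ = 297

With allocation ratio k = n₂/n₁ = 1.5, Var(x̄₁−x̄₂) = σ²(1/n₁ + 1/(k·n₁)) = σ²·(k+1)/(k·n₁).
So n₁ = (1 + 1/k)·((z_{α} + z_β)/d)² = 1.667 × (2.802/0.21)².
n₁ = 1.667 × 178.03 = 296.7.
Round up: n₁ = 297, giving n₂ = ⌈1.5 × 297⌉ = ⌈445.5⌉ = 446.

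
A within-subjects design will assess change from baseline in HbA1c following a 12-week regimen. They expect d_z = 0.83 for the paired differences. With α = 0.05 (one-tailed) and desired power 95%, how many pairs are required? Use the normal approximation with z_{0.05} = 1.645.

For a paired (one-sample on differences) test: n = ((z_{α} + z_β) / d)².
z_{α} + z_β = 1.645 + 1.645 = 3.290.
n = (3.290 / 0.83)² = 3.964² = 15.71.
Round up.

n = 16 pairs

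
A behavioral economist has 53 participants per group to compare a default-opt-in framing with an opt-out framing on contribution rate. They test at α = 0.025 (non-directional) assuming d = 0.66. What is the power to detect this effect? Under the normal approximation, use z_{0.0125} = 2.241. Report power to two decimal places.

For two equal groups, power = Φ(d·√(n/2) − z_{α/2}).
d·√(n/2) = 0.66 × √(53/2) = 0.66 × 5.148 = 3.398.
z_β = 3.398 − 2.241 = 1.157.
Power = Φ(1.157) = 0.876.

power ≈ 0.88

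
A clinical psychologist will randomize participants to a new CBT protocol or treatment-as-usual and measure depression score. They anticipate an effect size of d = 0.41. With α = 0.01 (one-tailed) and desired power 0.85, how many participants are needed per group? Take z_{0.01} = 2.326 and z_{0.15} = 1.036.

For two independent groups with equal n: n = 2·((z_{α} + z_β) / d)².
z_{α} + z_β = 2.326 + 1.036 = 3.362.
n = 2 × (3.362 / 0.41)² = 2 × 8.200² = 2 × 67.24 = 134.5.
Round up to the next whole participant.

n = 135 per group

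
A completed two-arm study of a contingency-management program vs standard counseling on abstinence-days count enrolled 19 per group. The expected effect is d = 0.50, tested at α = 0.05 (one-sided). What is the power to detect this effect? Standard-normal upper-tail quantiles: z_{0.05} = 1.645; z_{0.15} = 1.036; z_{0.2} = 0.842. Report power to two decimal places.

For two equal groups, power = Φ(d·√(n/2) − z_{α}).
d·√(n/2) = 0.50 × √(19/2) = 0.50 × 3.082 = 1.541.
z_β = 1.541 − 1.645 = -0.104.
Power = Φ(-0.104) = 0.459.

power ≈ 0.46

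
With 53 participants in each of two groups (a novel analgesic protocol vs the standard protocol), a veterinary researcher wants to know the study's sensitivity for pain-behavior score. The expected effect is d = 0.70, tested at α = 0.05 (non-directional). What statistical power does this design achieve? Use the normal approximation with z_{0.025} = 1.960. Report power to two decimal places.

For two equal groups, power = Φ(d·√(n/2) − z_{α/2}).
d·√(n/2) = 0.70 × √(53/2) = 0.70 × 5.148 = 3.603.
z_β = 3.603 − 1.960 = 1.643.
Power = Φ(1.643) = 0.950.

power ≈ 0.95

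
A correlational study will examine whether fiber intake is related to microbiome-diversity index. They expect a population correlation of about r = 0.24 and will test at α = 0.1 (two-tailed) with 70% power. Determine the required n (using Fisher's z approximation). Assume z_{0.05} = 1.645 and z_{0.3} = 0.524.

n = 82

Fisher's z: C = ½·ln((1+r)/(1−r)) = ½·ln(1.6316) = 0.2448.
n = ((z_{α/2} + z_β)/C)² + 3.
(1.645 + 0.524) / 0.2448 = 2.169 / 0.2448 = 8.860.
n = 8.860² + 3 = 78.50 + 3 = 81.5.
Round up.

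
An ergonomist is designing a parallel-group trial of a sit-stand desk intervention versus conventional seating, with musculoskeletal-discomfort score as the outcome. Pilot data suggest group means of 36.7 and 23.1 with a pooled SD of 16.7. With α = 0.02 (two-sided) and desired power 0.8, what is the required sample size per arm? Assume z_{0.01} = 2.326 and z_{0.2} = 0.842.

Cohen's d = |M₁ − M₂| / SD_pooled = |36.7 − 23.1| / 16.7 = 13.6 / 16.7 = 0.814.
For two independent groups with equal n: n = 2·((z_{α/2} + z_β) / d)².
z_{α/2} + z_β = 2.326 + 0.842 = 3.168.
n = 2 × (3.168 / 0.814)² = 2 × 3.892² = 2 × 15.15 = 30.3.
Round up to the next whole participant.

n = 31 per group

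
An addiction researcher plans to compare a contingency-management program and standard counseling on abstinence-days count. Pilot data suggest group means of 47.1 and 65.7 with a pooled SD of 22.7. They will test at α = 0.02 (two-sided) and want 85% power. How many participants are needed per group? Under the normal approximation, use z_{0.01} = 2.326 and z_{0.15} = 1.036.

Cohen's d = |M₁ − M₂| / SD_pooled = |47.1 − 65.7| / 22.7 = 18.6 / 22.7 = 0.819.
For two independent groups with equal n: n = 2·((z_{α/2} + z_β) / d)².
z_{α/2} + z_β = 2.326 + 1.036 = 3.362.
n = 2 × (3.362 / 0.819)² = 2 × 4.105² = 2 × 16.85 = 33.7.
Round up to the next whole participant.

n = 34 per group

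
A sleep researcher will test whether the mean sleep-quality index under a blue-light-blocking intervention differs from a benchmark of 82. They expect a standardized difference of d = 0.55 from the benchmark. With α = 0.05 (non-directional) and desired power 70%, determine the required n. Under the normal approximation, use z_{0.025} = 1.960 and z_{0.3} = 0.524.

For a one-sample test: n = ((z_{α/2} + z_β) / d)².
z_{α/2} + z_β = 1.960 + 0.524 = 2.484.
n = (2.484 / 0.55)² = 4.516² = 20.40.
Round up.

n = 21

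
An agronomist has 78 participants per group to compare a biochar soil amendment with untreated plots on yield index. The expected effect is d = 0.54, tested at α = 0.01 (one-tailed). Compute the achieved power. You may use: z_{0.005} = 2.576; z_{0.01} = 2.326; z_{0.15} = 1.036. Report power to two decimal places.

For two equal groups, power = Φ(d·√(n/2) − z_{α}).
d·√(n/2) = 0.54 × √(78/2) = 0.54 × 6.245 = 3.372.
z_β = 3.372 − 2.326 = 1.046.
Power = Φ(1.046) = 0.852.

power ≈ 0.85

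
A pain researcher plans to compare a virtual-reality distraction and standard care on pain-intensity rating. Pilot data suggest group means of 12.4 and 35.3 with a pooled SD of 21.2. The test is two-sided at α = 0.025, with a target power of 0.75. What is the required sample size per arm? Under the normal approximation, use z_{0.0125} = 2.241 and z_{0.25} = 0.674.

n = 15 per group

Cohen's d = |M₁ − M₂| / SD_pooled = |12.4 − 35.3| / 21.2 = 22.9 / 21.2 = 1.080.
For two independent groups with equal n: n = 2·((z_{α/2} + z_β) / d)².
z_{α/2} + z_β = 2.241 + 0.674 = 2.915.
n = 2 × (2.915 / 1.080)² = 2 × 2.699² = 2 × 7.29 = 14.6.
Round up to the next whole participant.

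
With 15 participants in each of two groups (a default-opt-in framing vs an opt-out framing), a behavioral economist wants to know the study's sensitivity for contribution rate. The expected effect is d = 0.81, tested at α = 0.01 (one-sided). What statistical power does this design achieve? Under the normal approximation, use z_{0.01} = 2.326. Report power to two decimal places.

power ≈ 0.46

For two equal groups, power = Φ(d·√(n/2) − z_{α}).
d·√(n/2) = 0.81 × √(15/2) = 0.81 × 2.739 = 2.218.
z_β = 2.218 − 2.326 = -0.108.
Power = Φ(-0.108) = 0.457.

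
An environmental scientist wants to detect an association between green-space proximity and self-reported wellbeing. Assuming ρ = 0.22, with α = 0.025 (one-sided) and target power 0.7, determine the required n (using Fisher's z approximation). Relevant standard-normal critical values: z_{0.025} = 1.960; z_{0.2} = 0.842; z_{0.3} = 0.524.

Fisher's z: C = ½·ln((1+r)/(1−r)) = ½·ln(1.5641) = 0.2237.
n = ((z_{α} + z_β)/C)² + 3.
(1.960 + 0.524) / 0.2237 = 2.484 / 0.2237 = 11.104.
n = 11.104² + 3 = 123.30 + 3 = 126.3.
Round up.

n = 127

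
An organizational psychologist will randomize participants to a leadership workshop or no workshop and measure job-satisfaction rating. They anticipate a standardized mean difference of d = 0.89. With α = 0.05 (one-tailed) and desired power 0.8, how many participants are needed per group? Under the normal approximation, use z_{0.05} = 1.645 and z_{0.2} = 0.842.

For two independent groups with equal n: n = 2·((z_{α} + z_β) / d)².
z_{α} + z_β = 1.645 + 0.842 = 2.487.
n = 2 × (2.487 / 0.89)² = 2 × 2.794² = 2 × 7.81 = 15.6.
Round up to the next whole participant.

n = 16 per group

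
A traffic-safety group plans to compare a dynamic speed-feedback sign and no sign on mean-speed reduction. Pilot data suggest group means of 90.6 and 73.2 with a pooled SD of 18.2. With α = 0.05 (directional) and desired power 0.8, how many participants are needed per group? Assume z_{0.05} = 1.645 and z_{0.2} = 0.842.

Cohen's d = |M₁ − M₂| / SD_pooled = |90.6 − 73.2| / 18.2 = 17.4 / 18.2 = 0.956.
For two independent groups with equal n: n = 2·((z_{α} + z_β) / d)².
z_{α} + z_β = 1.645 + 0.842 = 2.487.
n = 2 × (2.487 / 0.956)² = 2 × 2.601² = 2 × 6.77 = 13.5.
Round up to the next whole participant.

n = 14 per group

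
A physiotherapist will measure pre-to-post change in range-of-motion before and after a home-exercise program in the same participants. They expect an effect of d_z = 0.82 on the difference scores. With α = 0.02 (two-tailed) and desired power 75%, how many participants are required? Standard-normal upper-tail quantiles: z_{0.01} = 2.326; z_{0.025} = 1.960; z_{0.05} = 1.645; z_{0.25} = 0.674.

n = 14 pairs

For a paired (one-sample on differences) test: n = ((z_{α/2} + z_β) / d)².
z_{α/2} + z_β = 2.326 + 0.674 = 3.000.
n = (3.000 / 0.82)² = 3.659² = 13.38.
Round up.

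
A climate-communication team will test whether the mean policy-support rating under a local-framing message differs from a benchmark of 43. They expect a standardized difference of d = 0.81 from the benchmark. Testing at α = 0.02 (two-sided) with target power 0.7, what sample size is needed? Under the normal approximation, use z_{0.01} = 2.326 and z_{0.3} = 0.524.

n = 13

For a one-sample test: n = ((z_{α/2} + z_β) / d)².
z_{α/2} + z_β = 2.326 + 0.524 = 2.850.
n = (2.850 / 0.81)² = 3.519² = 12.38.
Round up.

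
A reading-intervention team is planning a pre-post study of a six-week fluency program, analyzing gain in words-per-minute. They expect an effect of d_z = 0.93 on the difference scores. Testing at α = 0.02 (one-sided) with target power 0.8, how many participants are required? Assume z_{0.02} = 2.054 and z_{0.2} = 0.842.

For a paired (one-sample on differences) test: n = ((z_{α} + z_β) / d)².
z_{α} + z_β = 2.054 + 0.842 = 2.896.
n = (2.896 / 0.93)² = 3.114² = 9.70.
Round up.

n = 10 pairs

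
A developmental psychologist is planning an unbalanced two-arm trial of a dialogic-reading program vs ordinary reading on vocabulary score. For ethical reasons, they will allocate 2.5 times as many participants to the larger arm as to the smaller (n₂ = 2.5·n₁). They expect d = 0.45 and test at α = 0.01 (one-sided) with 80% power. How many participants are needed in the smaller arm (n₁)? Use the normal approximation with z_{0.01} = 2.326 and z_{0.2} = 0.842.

With allocation ratio k = n₂/n₁ = 2.5, Var(x̄₁−x̄₂) = σ²(1/n₁ + 1/(k·n₁)) = σ²·(k+1)/(k·n₁).
So n₁ = (1 + 1/k)·((z_{α} + z_β)/d)² = 1.400 × (3.168/0.45)².
n₁ = 1.400 × 49.56 = 69.4.
Round up: n₁ = 70, giving n₂ = 2.5 × 70 = 175.

n₁ = 70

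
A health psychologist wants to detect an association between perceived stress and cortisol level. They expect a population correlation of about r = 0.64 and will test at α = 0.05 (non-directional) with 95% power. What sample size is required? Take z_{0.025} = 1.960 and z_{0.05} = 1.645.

n = 26

Fisher's z: C = ½·ln((1+r)/(1−r)) = ½·ln(4.5556) = 0.7582.
n = ((z_{α/2} + z_β)/C)² + 3.
(1.960 + 1.645) / 0.7582 = 3.605 / 0.7582 = 4.755.
n = 4.755² + 3 = 22.61 + 3 = 25.6.
Round up.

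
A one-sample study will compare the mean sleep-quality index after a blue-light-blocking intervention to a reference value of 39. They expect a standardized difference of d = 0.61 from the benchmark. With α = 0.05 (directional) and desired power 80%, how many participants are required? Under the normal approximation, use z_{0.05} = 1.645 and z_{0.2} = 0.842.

For a one-sample test: n = ((z_{α} + z_β) / d)².
z_{α} + z_β = 1.645 + 0.842 = 2.487.
n = (2.487 / 0.61)² = 4.077² = 16.62.
Round up.

n = 17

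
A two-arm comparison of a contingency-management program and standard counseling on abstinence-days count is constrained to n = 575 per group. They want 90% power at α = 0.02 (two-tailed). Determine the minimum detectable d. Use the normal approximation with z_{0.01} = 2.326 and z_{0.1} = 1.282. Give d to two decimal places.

d_min ≈ 0.21

For two independent groups of n = 575 each: d_min = (z_{α/2} + z_β)·√(2/n).
z-sum = 2.326 + 1.282 = 3.608.
d_min = 3.608 × √(2/575) = 3.608 × 0.0590 = 0.213.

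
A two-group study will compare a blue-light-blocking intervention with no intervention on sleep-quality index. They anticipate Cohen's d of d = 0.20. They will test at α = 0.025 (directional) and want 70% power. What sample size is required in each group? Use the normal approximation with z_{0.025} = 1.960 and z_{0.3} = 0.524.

n = 309 per group

For two independent groups with equal n: n = 2·((z_{α} + z_β) / d)².
z_{α} + z_β = 1.960 + 0.524 = 2.484.
n = 2 × (2.484 / 0.20)² = 2 × 12.420² = 2 × 154.26 = 308.5.
Round up to the next whole participant.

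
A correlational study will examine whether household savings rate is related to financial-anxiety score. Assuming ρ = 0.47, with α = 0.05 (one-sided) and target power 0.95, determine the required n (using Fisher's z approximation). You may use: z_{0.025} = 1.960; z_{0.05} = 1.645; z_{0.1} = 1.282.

n = 45

Fisher's z: C = ½·ln((1+r)/(1−r)) = ½·ln(2.7736) = 0.5101.
n = ((z_{α} + z_β)/C)² + 3.
(1.645 + 1.645) / 0.5101 = 3.290 / 0.5101 = 6.450.
n = 6.450² + 3 = 41.60 + 3 = 44.6.
Round up.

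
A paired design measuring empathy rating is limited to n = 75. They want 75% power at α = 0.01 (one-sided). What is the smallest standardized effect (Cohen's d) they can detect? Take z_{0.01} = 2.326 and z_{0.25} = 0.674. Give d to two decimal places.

d_min ≈ 0.35

For a single sample (or paired design) of n = 75: d_min = (z_{α} + z_β)/√n.
z-sum = 2.326 + 0.674 = 3.000.
d_min = 3.000 / √75 = 3.000 / 8.660 = 0.346.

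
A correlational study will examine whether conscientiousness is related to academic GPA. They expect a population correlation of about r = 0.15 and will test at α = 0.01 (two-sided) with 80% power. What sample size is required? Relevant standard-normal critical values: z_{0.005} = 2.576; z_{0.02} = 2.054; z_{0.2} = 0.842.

Fisher's z: C = ½·ln((1+r)/(1−r)) = ½·ln(1.3529) = 0.1511.
n = ((z_{α/2} + z_β)/C)² + 3.
(2.576 + 0.842) / 0.1511 = 3.418 / 0.1511 = 22.621.
n = 22.621² + 3 = 511.70 + 3 = 514.7.
Round up.

n = 515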